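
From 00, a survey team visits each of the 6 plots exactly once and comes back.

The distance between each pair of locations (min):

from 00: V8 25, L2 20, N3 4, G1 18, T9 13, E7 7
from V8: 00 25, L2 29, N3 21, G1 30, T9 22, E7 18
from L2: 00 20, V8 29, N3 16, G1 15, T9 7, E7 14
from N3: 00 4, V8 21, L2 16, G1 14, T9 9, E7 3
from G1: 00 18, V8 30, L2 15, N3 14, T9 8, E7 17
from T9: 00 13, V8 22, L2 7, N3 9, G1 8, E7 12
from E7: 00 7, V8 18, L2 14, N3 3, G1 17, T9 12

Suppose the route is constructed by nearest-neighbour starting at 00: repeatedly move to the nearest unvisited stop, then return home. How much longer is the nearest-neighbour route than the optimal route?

9 min longer than the optimal tour.

From 00: N3=4, E7=7, T9=13, G1=18, L2=20, V8=25 → choose N3 (4).
From N3: E7=3, T9=9, G1=14, L2=16, V8=21 → choose E7 (3).
From E7: T9=12, L2=14, G1=17, V8=18 → choose T9 (12).
From T9: L2=7, G1=8, V8=22 → choose L2 (7).
From L2: G1=15, V8=29 → choose G1 (15).
From G1: V8=30 → choose V8 (30).
NN route 00 → N3 → E7 → T9 → L2 → G1 → V8 → 00 costs 96.
Optimal: 00 → N3 → G1 → L2 → T9 → V8 → E7 → 00 costs 87 (by enumerating all 360 distinct tours).
Excess = 96 − 87 = 9.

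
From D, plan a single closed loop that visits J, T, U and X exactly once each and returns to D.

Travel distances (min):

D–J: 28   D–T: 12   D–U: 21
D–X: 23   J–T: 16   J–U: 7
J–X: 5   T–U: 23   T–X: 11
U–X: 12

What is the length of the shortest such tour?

56 min — the shortest possible round trip.

With 4 stops there are 4!/2 = 12 distinct round trips (a route and its reverse cost the same).
D-J-T-U-X-D: 28+16+23+12+23 = 102
D-J-T-X-U-D: 28+16+11+12+21 = 88
D-J-U-T-X-D: 28+7+23+11+23 = 92
D-J-U-X-T-D: 28+7+12+11+12 = 70
D-J-X-T-U-D: 28+5+11+23+21 = 88
D-J-X-U-T-D: 28+5+12+23+12 = 80
D-T-J-U-X-D: 12+16+7+12+23 = 70
D-T-J-X-U-D: 12+16+5+12+21 = 66
D-T-U-J-X-D: 12+23+7+5+23 = 70
D-T-X-J-U-D: 12+11+5+7+21 = 56
D-U-J-T-X-D: 21+7+16+11+23 = 78
D-U-T-J-X-D: 21+23+16+5+23 = 88
The minimum is 56.
One optimal route: D → T → X → J → U → D (or its reverse).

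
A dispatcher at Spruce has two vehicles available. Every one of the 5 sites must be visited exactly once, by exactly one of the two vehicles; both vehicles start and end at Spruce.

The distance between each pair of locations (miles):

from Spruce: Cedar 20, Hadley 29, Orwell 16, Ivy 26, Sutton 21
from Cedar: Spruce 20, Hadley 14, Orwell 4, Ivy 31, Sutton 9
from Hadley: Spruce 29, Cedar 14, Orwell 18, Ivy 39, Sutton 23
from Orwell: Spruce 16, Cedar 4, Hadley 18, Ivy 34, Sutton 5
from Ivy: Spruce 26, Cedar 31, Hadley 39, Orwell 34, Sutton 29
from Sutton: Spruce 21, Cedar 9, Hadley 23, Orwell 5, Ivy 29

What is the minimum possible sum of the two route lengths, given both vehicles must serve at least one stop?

Minimum combined distance: 125 miles.

Check every non-empty split of the stops between the two vehicles; for each half take its own optimal tour:
  {Cedar} + {Hadley, Orwell, Ivy, Sutton}: 40 + 107 = 147
  {Hadley} + {Cedar, Orwell, Ivy, Sutton}: 58 + 84 = 142
  {Cedar, Hadley} + {Orwell, Ivy, Sutton}: 63 + 76 = 139
  {Orwell} + {Cedar, Hadley, Ivy, Sutton}: 32 + 107 = 139
  {Cedar, Orwell} + {Hadley, Ivy, Sutton}: 40 + 107 = 147
  {Hadley, Orwell} + {Cedar, Ivy, Sutton}: 63 + 84 = 147
  … (15 splits in total)
  {Ivy} + {Cedar, Hadley, Orwell, Sutton}: 52 + 73 = 125  ← best
Best: vehicle 1 Spruce → Ivy → Spruce = 52; vehicle 2 Spruce → Hadley → Cedar → Orwell → Sutton → Spruce = 73; combined 125.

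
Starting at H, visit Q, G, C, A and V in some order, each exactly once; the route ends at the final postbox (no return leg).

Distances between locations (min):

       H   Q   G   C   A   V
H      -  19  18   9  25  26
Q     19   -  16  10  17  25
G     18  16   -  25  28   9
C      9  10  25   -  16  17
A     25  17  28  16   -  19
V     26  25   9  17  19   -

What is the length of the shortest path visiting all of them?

Minimum one-way distance = 63 min.

There are 5! = 120 possible orderings.
H → Q → G → C → A → V: 19+16+25+16+19 = 95
H → Q → G → C → V → A: 19+16+25+17+19 = 96
H → Q → G → A → C → V: 19+16+28+16+17 = 96
H → Q → G → A → V → C: 19+16+28+19+17 = 99
H → Q → G → V → C → A: 19+16+9+17+16 = 77
H → Q → G → V → A → C: 19+16+9+19+16 = 79
H → Q → C → G → A → V: 19+10+25+28+19 = 101
H → Q → C → G → V → A: 19+10+25+9+19 = 82
H → Q → C → A → G → V: 19+10+16+28+9 = 82
H → Q → C → A → V → G: 19+10+16+19+9 = 73
H → Q → C → V → G → A: 19+10+17+9+28 = 83
H → Q → C → V → A → G: 19+10+17+19+28 = 93
H → Q → A → G → C → V: 19+17+28+25+17 = 106
H → Q → A → G → V → C: 19+17+28+9+17 = 90
… (106 more)
H → C → Q → G → V → A: 9+10+16+9+19 = 63  ← best
The minimum is 63.
One shortest path: H → C → Q → G → V → A.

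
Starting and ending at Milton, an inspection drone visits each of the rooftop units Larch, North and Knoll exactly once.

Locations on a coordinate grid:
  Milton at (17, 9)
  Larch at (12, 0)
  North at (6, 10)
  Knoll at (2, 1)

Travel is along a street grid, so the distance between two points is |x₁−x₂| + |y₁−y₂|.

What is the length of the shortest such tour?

There are 3 distinct closed tours to check (reversals are equivalent).
Milton - Larch - North - Knoll - Milton: 14+16+13+23 = 66
Milton - Larch - Knoll - North - Milton: 14+11+13+12 = 50
Milton - North - Larch - Knoll - Milton: 12+16+11+23 = 62
The minimum is 50.
One optimal route: Milton → Larch → Knoll → North → Milton (or its reverse).

Minimum total distance: 50.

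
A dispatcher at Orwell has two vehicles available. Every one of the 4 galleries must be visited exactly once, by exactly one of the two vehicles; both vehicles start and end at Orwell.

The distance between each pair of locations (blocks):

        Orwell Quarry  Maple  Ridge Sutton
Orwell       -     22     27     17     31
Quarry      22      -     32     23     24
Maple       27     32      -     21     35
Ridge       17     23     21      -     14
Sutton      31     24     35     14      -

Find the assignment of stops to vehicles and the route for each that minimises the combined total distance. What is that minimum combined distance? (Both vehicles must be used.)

131 blocks — the smallest possible combined total.

There are 2^3 − 1 = 7 ways to divide the 4 stops into two non-empty groups. For each, the best each vehicle can do is its own shortest tour through its group:
  {Quarry} + {Maple, Ridge, Sutton}: 44 + 93 = 137
  {Maple} + {Quarry, Ridge, Sutton}: 54 + 77 = 131
  {Quarry, Maple} + {Ridge, Sutton}: 81 + 62 = 143
  {Ridge} + {Quarry, Maple, Sutton}: 34 + 108 = 142
  {Quarry, Ridge} + {Maple, Sutton}: 62 + 93 = 155
  {Maple, Ridge} + {Quarry, Sutton}: 65 + 77 = 142
  … (7 splits in total)
Best: vehicle 1 Orwell → Maple → Orwell = 54; vehicle 2 Orwell → Quarry → Sutton → Ridge → Orwell = 77; combined 131.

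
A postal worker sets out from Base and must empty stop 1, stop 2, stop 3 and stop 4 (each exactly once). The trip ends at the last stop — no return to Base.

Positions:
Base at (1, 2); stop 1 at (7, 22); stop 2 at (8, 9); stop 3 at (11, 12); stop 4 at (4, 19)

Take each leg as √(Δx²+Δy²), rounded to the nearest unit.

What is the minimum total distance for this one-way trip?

Shortest open route: 28.

There are 4! = 24 possible orderings.
Base - stop 1 - stop 2 - stop 3 - stop 4: 21+13+4+10 = 48
Base - stop 1 - stop 2 - stop 4 - stop 3: 21+13+11+10 = 55
Base - stop 1 - stop 3 - stop 2 - stop 4: 21+11+4+11 = 47
Base - stop 1 - stop 3 - stop 4 - stop 2: 21+11+10+11 = 53
Base - stop 1 - stop 4 - stop 2 - stop 3: 21+4+11+4 = 40
Base - stop 1 - stop 4 - stop 3 - stop 2: 21+4+10+4 = 39
Base - stop 2 - stop 1 - stop 3 - stop 4: 10+13+11+10 = 44
Base - stop 2 - stop 1 - stop 4 - stop 3: 10+13+4+10 = 37
Base - stop 2 - stop 3 - stop 1 - stop 4: 10+4+11+4 = 29
Base - stop 2 - stop 3 - stop 4 - stop 1: 10+4+10+4 = 28
Base - stop 2 - stop 4 - stop 1 - stop 3: 10+11+4+11 = 36
Base - stop 2 - stop 4 - stop 3 - stop 1: 10+11+10+11 = 42
Base - stop 3 - stop 1 - stop 2 - stop 4: 14+11+13+11 = 49
Base - stop 3 - stop 1 - stop 4 - stop 2: 14+11+4+11 = 40
… (10 more)
The minimum is 28.
One shortest path: Base → stop 2 → stop 3 → stop 4 → stop 1.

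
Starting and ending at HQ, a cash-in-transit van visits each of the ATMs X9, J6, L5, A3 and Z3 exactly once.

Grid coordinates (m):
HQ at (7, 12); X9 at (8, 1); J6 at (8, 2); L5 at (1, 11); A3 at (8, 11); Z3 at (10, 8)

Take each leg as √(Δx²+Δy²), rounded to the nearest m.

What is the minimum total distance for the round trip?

With 5 stops there are 5!/2 = 60 distinct round trips (a route and its reverse cost the same).
HQ→X9→J6→L5→A3→Z3→HQ: 11+1+11+7+4+5 = 39
HQ→X9→J6→L5→Z3→A3→HQ: 11+1+11+9+4+1 = 37
HQ→X9→J6→A3→L5→Z3→HQ: 11+1+9+7+9+5 = 42
HQ→X9→J6→A3→Z3→L5→HQ: 11+1+9+4+9+6 = 40
HQ→X9→J6→Z3→L5→A3→HQ: 11+1+6+9+7+1 = 35
HQ→X9→J6→Z3→A3→L5→HQ: 11+1+6+4+7+6 = 35
HQ→X9→L5→J6→A3→Z3→HQ: 11+12+11+9+4+5 = 52
HQ→X9→L5→J6→Z3→A3→HQ: 11+12+11+6+4+1 = 45
HQ→X9→L5→A3→J6→Z3→HQ: 11+12+7+9+6+5 = 50
HQ→X9→L5→A3→Z3→J6→HQ: 11+12+7+4+6+10 = 50
HQ→X9→L5→Z3→J6→A3→HQ: 11+12+9+6+9+1 = 48
HQ→X9→L5→Z3→A3→J6→HQ: 11+12+9+4+9+10 = 55
HQ→X9→A3→J6→L5→Z3→HQ: 11+10+9+11+9+5 = 55
HQ→X9→A3→J6→Z3→L5→HQ: 11+10+9+6+9+6 = 51
… (46 more)
HQ→L5→X9→J6→Z3→A3→HQ: 6+12+1+6+4+1 = 30  ← best
The minimum is 30.
One optimal route: HQ → L5 → X9 → J6 → Z3 → A3 → HQ (or its reverse).

Shortest round trip = 30 m.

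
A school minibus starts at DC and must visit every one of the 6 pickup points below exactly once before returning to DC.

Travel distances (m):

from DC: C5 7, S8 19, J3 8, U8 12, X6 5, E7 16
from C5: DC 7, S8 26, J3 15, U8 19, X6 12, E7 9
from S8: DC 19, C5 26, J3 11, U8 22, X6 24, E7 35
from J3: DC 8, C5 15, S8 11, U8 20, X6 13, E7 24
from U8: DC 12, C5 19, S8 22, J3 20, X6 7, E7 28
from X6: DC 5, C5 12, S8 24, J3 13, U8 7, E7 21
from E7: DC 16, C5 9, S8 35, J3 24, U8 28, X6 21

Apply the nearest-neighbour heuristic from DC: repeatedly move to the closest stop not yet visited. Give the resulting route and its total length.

94 m along DC → X6 → U8 → C5 → E7 → J3 → S8 → DC.

At DC the remaining stops are X6 5, C5 7, J3 8, U8 12, E7 16, S8 19; go to X6.
At X6 the remaining stops are U8 7, C5 12, J3 13, E7 21, S8 24; go to U8.
At U8 the remaining stops are C5 19, J3 20, S8 22, E7 28; go to C5.
At C5 the remaining stops are E7 9, J3 15, S8 26; go to E7.
At E7 the remaining stops are J3 24, S8 35; go to J3.
At J3 the remaining stops are S8 11; go to S8.
Return S8→DC: 19.
Total = 5 + 7 + 19 + 9 + 24 + 11 + 19 = 94.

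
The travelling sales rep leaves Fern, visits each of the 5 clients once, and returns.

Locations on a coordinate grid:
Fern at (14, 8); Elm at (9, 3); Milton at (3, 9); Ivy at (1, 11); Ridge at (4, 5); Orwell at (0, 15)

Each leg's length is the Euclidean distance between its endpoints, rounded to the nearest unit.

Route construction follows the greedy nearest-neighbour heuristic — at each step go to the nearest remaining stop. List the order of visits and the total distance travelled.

Fern → [Elm:7 / Ridge:10 / Milton:11 / Ivy:13 / Orwell:16] → Elm (7)
Elm → [Ridge:5 / Milton:8 / Ivy:11 / Orwell:15] → Ridge (5)
Ridge → [Milton:4 / Ivy:7 / Orwell:11] → Milton (4)
Milton → [Ivy:3 / Orwell:7] → Ivy (3)
Ivy → [Orwell:4] → Orwell (4)
Return Orwell→Fern: 16.
Total = 7 + 5 + 4 + 3 + 4 + 16 = 39.

Nearest-neighbour total = 39; route Fern → Elm → Ridge → Milton → Ivy → Orwell → Fern.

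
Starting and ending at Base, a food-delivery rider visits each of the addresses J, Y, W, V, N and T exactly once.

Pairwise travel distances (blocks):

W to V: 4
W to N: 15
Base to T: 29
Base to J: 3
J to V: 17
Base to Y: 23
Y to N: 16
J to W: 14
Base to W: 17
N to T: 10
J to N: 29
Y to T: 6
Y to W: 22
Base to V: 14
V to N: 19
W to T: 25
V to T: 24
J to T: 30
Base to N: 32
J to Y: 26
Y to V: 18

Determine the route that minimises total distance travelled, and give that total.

Base - J - Y - W - V - N - T - Base: 3+26+22+4+19+10+29 = 113
Base - J - Y - W - V - T - N - Base: 3+26+22+4+24+10+32 = 121
Base - J - Y - W - N - V - T - Base: 3+26+22+15+19+24+29 = 138
Base - J - Y - W - N - T - V - Base: 3+26+22+15+10+24+14 = 114
Base - J - Y - W - T - V - N - Base: 3+26+22+25+24+19+32 = 151
Base - J - Y - W - T - N - V - Base: 3+26+22+25+10+19+14 = 119
Base - J - Y - V - W - N - T - Base: 3+26+18+4+15+10+29 = 105
Base - J - Y - V - W - T - N - Base: 3+26+18+4+25+10+32 = 118
… (352 more)
Base - J - Y - T - N - W - V - Base: 3+26+6+10+15+4+14 = 78  ← best
The minimum is 78.
One optimal route: Base → J → Y → T → N → W → V → Base (or its reverse).

Shortest round trip = 78 blocks.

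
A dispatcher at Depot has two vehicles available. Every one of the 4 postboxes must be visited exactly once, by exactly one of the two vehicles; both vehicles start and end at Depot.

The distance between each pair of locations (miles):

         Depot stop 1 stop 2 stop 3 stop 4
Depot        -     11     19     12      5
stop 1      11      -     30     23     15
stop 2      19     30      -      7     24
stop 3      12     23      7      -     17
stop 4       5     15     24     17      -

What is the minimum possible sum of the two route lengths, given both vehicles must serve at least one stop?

Minimum combined distance: 69 miles.

Check every non-empty split of the stops between the two vehicles; for each half take its own optimal tour:
  {stop 1} + {stop 2, stop 3, stop 4}: 22 + 48 = 70
  {stop 2} + {stop 1, stop 3, stop 4}: 38 + 55 = 93
  {stop 1, stop 2} + {stop 3, stop 4}: 60 + 34 = 94
  {stop 3} + {stop 1, stop 2, stop 4}: 24 + 69 = 93
  {stop 1, stop 3} + {stop 2, stop 4}: 46 + 48 = 94
  {stop 2, stop 3} + {stop 1, stop 4}: 38 + 31 = 69
  … (7 splits in total)
Best: vehicle 1 Depot → stop 2 → stop 3 → Depot = 38; vehicle 2 Depot → stop 1 → stop 4 → Depot = 31; combined 69.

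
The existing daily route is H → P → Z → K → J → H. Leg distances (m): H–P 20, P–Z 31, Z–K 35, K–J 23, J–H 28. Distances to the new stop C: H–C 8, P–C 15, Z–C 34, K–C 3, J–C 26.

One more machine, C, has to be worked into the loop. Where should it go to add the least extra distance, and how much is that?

Insertion cost between consecutive stops i–j is d(i,C) + d(C,j) − d(i,j):
  between H and P: 8 + 15 − 20 = 3
  between P and Z: 15 + 34 − 31 = 18
  between Z and K: 34 + 3 − 35 = 2
  between K and J: 3 + 26 − 23 = 6
  between J and H: 26 + 8 − 28 = 6
Cheapest insertion is between Z and K, adding 2.
New total = 137 + 2 = 139.

Minimum extra distance: 2 m, inserting C between Z and K.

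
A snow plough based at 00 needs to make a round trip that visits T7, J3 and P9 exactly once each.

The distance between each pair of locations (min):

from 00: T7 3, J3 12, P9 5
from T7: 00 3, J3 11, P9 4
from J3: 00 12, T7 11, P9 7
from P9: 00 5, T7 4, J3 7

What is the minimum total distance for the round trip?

There are 3 distinct closed tours to check (reversals are equivalent).
00 → T7 → J3 → P9 → 00: 3+11+7+5 = 26
00 → T7 → P9 → J3 → 00: 3+4+7+12 = 26
00 → J3 → T7 → P9 → 00: 12+11+4+5 = 32
The minimum is 26.
One optimal route: 00 → T7 → J3 → P9 → 00 (or its reverse).

26 min — the shortest possible round trip.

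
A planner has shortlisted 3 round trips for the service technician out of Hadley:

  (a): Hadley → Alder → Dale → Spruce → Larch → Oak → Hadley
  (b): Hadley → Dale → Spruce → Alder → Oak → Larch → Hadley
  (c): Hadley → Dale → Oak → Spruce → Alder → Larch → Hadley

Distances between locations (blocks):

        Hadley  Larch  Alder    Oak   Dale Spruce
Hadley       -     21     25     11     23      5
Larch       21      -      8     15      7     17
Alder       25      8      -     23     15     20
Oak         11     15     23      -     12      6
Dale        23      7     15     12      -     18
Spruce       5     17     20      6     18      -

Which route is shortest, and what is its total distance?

90 blocks — (c) is the shortest.

(a): 25 + 15 + 18 + 17 + 15 + 11 = 101
(b): 23 + 18 + 20 + 23 + 15 + 21 = 120
(c): 23 + 12 + 6 + 20 + 8 + 21 = 90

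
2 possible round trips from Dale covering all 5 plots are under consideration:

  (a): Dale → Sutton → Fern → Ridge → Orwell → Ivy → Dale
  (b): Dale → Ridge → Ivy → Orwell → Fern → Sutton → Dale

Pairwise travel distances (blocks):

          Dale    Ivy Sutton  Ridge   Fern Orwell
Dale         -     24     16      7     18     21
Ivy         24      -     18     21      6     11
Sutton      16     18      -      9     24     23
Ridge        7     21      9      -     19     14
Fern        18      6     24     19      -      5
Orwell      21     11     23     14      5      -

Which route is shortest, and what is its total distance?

(a): 16 + 24 + 19 + 14 + 11 + 24 = 108
(b): 7 + 21 + 11 + 5 + 24 + 16 = 84

Shortest is (b), total 84 blocks.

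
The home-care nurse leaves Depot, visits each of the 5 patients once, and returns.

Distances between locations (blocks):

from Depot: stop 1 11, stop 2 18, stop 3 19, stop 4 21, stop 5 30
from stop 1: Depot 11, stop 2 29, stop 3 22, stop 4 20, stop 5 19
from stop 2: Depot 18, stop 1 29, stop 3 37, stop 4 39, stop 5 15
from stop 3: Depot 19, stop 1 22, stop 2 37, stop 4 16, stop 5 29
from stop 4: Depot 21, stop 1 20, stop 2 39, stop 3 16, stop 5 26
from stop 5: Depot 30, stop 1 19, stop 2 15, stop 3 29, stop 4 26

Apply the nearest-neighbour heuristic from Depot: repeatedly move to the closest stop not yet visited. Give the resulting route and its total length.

Total distance 119 blocks via the nearest-neighbour route Depot → stop 1 → stop 5 → stop 2 → stop 3 → stop 4 → Depot.

At Depot the remaining stops are stop 1 11, stop 2 18, stop 3 19, stop 4 21, stop 5 30; go to stop 1.
At stop 1 the remaining stops are stop 5 19, stop 4 20, stop 3 22, stop 2 29; go to stop 5.
At stop 5 the remaining stops are stop 2 15, stop 4 26, stop 3 29; go to stop 2.
At stop 2 the remaining stops are stop 3 37, stop 4 39; go to stop 3.
At stop 3 the remaining stops are stop 4 16; go to stop 4.
Return stop 4→Depot: 21.
Total = 11 + 19 + 15 + 37 + 16 + 21 = 119.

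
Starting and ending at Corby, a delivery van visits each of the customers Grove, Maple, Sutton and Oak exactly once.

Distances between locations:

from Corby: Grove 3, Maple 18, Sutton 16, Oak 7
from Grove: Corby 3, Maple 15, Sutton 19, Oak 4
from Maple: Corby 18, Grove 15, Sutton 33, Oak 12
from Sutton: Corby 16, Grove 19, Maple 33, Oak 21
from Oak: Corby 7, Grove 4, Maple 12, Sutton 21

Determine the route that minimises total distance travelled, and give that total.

Corby - Grove - Maple - Sutton - Oak - Corby: 3+15+33+21+7 = 79
Corby - Grove - Maple - Oak - Sutton - Corby: 3+15+12+21+16 = 67
Corby - Grove - Sutton - Maple - Oak - Corby: 3+19+33+12+7 = 74
Corby - Grove - Sutton - Oak - Maple - Corby: 3+19+21+12+18 = 73
Corby - Grove - Oak - Maple - Sutton - Corby: 3+4+12+33+16 = 68
Corby - Grove - Oak - Sutton - Maple - Corby: 3+4+21+33+18 = 79
Corby - Maple - Grove - Sutton - Oak - Corby: 18+15+19+21+7 = 80
Corby - Maple - Grove - Oak - Sutton - Corby: 18+15+4+21+16 = 74
Corby - Maple - Sutton - Grove - Oak - Corby: 18+33+19+4+7 = 81
Corby - Maple - Oak - Grove - Sutton - Corby: 18+12+4+19+16 = 69
Corby - Sutton - Grove - Maple - Oak - Corby: 16+19+15+12+7 = 69
Corby - Sutton - Maple - Grove - Oak - Corby: 16+33+15+4+7 = 75
The minimum is 67.
One optimal route: Corby → Grove → Maple → Oak → Sutton → Corby (or its reverse).

Shortest round trip = 67.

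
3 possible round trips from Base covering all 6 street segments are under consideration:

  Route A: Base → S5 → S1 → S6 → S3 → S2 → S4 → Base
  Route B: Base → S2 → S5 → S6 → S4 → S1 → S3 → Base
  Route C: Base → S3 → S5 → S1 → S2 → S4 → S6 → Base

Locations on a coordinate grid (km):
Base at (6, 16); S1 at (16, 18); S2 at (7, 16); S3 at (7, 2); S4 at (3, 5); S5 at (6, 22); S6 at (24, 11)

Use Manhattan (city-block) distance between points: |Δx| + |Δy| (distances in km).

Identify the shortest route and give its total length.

Route A: 6 + 14 + 15 + 26 + 14 + 15 + 14 = 104
Route B: 1 + 7 + 29 + 27 + 26 + 25 + 15 = 130
Route C: 15 + 21 + 14 + 11 + 15 + 27 + 23 = 126

104 km — Route A is the shortest.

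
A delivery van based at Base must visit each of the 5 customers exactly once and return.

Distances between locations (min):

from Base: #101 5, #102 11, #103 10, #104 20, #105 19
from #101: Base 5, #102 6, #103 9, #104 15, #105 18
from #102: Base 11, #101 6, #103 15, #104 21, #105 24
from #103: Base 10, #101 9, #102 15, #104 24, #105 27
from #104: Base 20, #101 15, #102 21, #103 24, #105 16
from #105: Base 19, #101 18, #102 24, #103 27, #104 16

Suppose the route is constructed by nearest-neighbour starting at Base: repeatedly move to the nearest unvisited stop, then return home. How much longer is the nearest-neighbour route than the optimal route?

4 min longer than the optimal tour.

From Base: #101=5, #103=10, #102=11, #105=19, #104=20 → choose #101 (5).
From #101: #102=6, #103=9, #104=15, #105=18 → choose #102 (6).
From #102: #103=15, #104=21, #105=24 → choose #103 (15).
From #103: #104=24, #105=27 → choose #104 (24).
From #104: #105=16 → choose #105 (16).
NN route Base → #101 → #102 → #103 → #104 → #105 → Base costs 85.
Optimal: Base → #103 → #101 → #102 → #104 → #105 → Base costs 81 (by enumerating all 60 distinct tours).
Excess = 85 − 81 = 4.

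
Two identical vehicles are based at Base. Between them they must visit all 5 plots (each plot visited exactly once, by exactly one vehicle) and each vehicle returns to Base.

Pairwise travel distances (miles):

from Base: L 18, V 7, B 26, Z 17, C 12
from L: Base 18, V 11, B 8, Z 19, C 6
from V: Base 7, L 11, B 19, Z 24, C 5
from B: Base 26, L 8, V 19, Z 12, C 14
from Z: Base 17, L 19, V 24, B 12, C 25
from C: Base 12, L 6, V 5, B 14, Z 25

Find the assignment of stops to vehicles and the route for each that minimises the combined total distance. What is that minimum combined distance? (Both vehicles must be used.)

69 miles — the smallest possible combined total.

There are 2^4 − 1 = 15 ways to divide the 5 stops into two non-empty groups. For each, the best each vehicle can do is its own shortest tour through its group:
  {L} + {V, B, Z, C}: 36 + 55 = 91
  {V} + {L, B, Z, C}: 14 + 55 = 69
  {L, V} + {B, Z, C}: 36 + 55 = 91
  {B} + {L, V, Z, C}: 52 + 54 = 106
  {L, B} + {V, Z, C}: 52 + 54 = 106
  {V, B} + {L, Z, C}: 52 + 54 = 106
  … (15 splits in total)
Best: vehicle 1 Base → V → Base = 14; vehicle 2 Base → Z → B → L → C → Base = 55; combined 69.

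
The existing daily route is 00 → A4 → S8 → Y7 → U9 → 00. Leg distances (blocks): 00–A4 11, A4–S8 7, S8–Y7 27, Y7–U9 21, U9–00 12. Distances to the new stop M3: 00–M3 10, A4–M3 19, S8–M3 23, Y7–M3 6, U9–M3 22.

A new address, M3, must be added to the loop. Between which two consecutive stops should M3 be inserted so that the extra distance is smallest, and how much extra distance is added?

Minimum extra distance: 2 blocks, inserting M3 between S8 and Y7.

Insertion cost between consecutive stops i–j is d(i,M3) + d(M3,j) − d(i,j):
  between 00 and A4: 10 + 19 − 11 = 18
  between A4 and S8: 19 + 23 − 7 = 35
  between S8 and Y7: 23 + 6 − 27 = 2
  between Y7 and U9: 6 + 22 − 21 = 7
  between U9 and 00: 22 + 10 − 12 = 20
Cheapest insertion is between S8 and Y7, adding 2.
New total = 78 + 2 = 80.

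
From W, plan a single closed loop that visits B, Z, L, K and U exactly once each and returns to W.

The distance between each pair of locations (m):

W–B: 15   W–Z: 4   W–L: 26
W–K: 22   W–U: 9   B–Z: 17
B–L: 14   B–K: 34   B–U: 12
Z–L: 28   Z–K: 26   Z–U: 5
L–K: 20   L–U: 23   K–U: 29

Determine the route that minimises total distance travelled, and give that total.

77 m — the shortest possible round trip.

With 5 stops there are 5!/2 = 60 distinct round trips (a route and its reverse cost the same).
W → B → Z → L → K → U → W: 15+17+28+20+29+9 = 118
W → B → Z → L → U → K → W: 15+17+28+23+29+22 = 134
W → B → Z → K → L → U → W: 15+17+26+20+23+9 = 110
W → B → Z → K → U → L → W: 15+17+26+29+23+26 = 136
W → B → Z → U → L → K → W: 15+17+5+23+20+22 = 102
W → B → Z → U → K → L → W: 15+17+5+29+20+26 = 112
W → B → L → Z → K → U → W: 15+14+28+26+29+9 = 121
W → B → L → Z → U → K → W: 15+14+28+5+29+22 = 113
W → B → L → K → Z → U → W: 15+14+20+26+5+9 = 89
W → B → L → K → U → Z → W: 15+14+20+29+5+4 = 87
W → B → L → U → Z → K → W: 15+14+23+5+26+22 = 105
W → B → L → U → K → Z → W: 15+14+23+29+26+4 = 111
W → B → K → Z → L → U → W: 15+34+26+28+23+9 = 135
W → B → K → Z → U → L → W: 15+34+26+5+23+26 = 129
… (46 more)
W → Z → U → B → L → K → W: 4+5+12+14+20+22 = 77  ← best
The minimum is 77.
One optimal route: W → Z → U → B → L → K → W (or its reverse).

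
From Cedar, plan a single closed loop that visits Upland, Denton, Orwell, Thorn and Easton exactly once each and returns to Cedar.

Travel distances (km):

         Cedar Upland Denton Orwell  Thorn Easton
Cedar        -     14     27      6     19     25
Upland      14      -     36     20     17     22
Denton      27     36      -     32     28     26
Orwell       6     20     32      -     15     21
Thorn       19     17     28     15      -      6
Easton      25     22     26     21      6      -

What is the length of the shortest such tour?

Shortest round trip = 101 km.

There are 60 distinct closed tours to check (reversals are equivalent).
Cedar→Upland→Denton→Orwell→Thorn→Easton→Cedar: 14+36+32+15+6+25 = 128
Cedar→Upland→Denton→Orwell→Easton→Thorn→Cedar: 14+36+32+21+6+19 = 128
Cedar→Upland→Denton→Thorn→Orwell→Easton→Cedar: 14+36+28+15+21+25 = 139
Cedar→Upland→Denton→Thorn→Easton→Orwell→Cedar: 14+36+28+6+21+6 = 111
Cedar→Upland→Denton→Easton→Orwell→Thorn→Cedar: 14+36+26+21+15+19 = 131
Cedar→Upland→Denton→Easton→Thorn→Orwell→Cedar: 14+36+26+6+15+6 = 103
Cedar→Upland→Orwell→Denton→Thorn→Easton→Cedar: 14+20+32+28+6+25 = 125
Cedar→Upland→Orwell→Denton→Easton→Thorn→Cedar: 14+20+32+26+6+19 = 117
Cedar→Upland→Orwell→Thorn→Denton→Easton→Cedar: 14+20+15+28+26+25 = 128
Cedar→Upland→Orwell→Thorn→Easton→Denton→Cedar: 14+20+15+6+26+27 = 108
Cedar→Upland→Orwell→Easton→Denton→Thorn→Cedar: 14+20+21+26+28+19 = 128
Cedar→Upland→Orwell→Easton→Thorn→Denton→Cedar: 14+20+21+6+28+27 = 116
Cedar→Upland→Thorn→Denton→Orwell→Easton→Cedar: 14+17+28+32+21+25 = 137
Cedar→Upland→Thorn→Denton→Easton→Orwell→Cedar: 14+17+28+26+21+6 = 112
… (46 more)
Cedar→Upland→Thorn→Easton→Denton→Orwell→Cedar: 14+17+6+26+32+6 = 101  ← best
The minimum is 101.
One optimal route: Cedar → Upland → Thorn → Easton → Denton → Orwell → Cedar (or its reverse).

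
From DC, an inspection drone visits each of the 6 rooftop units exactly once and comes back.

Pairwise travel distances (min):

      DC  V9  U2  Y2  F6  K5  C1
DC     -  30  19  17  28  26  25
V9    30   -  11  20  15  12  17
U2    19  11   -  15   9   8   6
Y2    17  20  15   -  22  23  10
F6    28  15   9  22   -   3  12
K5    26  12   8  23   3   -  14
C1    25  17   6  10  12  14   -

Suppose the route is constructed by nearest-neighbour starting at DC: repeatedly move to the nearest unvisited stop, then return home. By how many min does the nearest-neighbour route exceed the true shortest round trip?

Excess over optimum: 5 min.

From DC: Y2=17, U2=19, C1=25, K5=26, F6=28, V9=30 → choose Y2 (17).
From Y2: C1=10, U2=15, V9=20, F6=22, K5=23 → choose C1 (10).
From C1: U2=6, F6=12, K5=14, V9=17 → choose U2 (6).
From U2: K5=8, F6=9, V9=11 → choose K5 (8).
From K5: F6=3, V9=12 → choose F6 (3).
From F6: V9=15 → choose V9 (15).
NN route DC → Y2 → C1 → U2 → K5 → F6 → V9 → DC costs 89.
Optimal: DC → U2 → V9 → K5 → F6 → C1 → Y2 → DC costs 84 (by enumerating all 360 distinct tours).
Excess = 89 − 84 = 5.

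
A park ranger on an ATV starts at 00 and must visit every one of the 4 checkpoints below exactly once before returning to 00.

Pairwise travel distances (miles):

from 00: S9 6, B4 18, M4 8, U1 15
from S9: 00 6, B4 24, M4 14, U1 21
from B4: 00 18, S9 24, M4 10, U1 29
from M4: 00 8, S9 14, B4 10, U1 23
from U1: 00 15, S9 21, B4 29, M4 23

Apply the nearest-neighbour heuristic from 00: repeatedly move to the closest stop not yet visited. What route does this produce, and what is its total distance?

Nearest-neighbour total = 74 miles; route 00 → S9 → M4 → B4 → U1 → 00.

00 → [S9:6 / M4:8 / U1:15 / B4:18] → S9 (6)
S9 → [M4:14 / U1:21 / B4:24] → M4 (14)
M4 → [B4:10 / U1:23] → B4 (10)
B4 → [U1:29] → U1 (29)
Return U1→00: 15.
Total = 6 + 14 + 10 + 29 + 15 = 74.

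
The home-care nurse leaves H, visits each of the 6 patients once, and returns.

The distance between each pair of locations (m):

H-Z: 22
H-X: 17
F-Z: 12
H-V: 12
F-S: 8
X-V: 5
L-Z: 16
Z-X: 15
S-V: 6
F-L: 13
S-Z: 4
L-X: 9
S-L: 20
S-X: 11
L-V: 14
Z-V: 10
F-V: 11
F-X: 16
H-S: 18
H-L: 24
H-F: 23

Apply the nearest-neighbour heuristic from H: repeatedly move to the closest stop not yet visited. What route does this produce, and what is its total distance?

Nearest-neighbour total = 73 m; route H → V → X → L → F → S → Z → H.

H → [V:12 / X:17 / S:18 / Z:22 / F:23 / L:24] → V (12)
V → [X:5 / S:6 / Z:10 / F:11 / L:14] → X (5)
X → [L:9 / S:11 / Z:15 / F:16] → L (9)
L → [F:13 / Z:16 / S:20] → F (13)
F → [S:8 / Z:12] → S (8)
S → [Z:4] → Z (4)
Return Z→H: 22.
Total = 12 + 5 + 9 + 13 + 8 + 4 + 22 = 73.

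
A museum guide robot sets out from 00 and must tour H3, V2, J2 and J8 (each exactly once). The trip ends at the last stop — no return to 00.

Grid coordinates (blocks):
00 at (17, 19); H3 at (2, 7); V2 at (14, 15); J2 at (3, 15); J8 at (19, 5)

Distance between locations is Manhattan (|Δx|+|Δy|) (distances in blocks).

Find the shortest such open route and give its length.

There are 4! = 24 possible orderings.
00 → H3 → V2 → J2 → J8: 27+20+11+26 = 84
00 → H3 → V2 → J8 → J2: 27+20+15+26 = 88
00 → H3 → J2 → V2 → J8: 27+9+11+15 = 62
00 → H3 → J2 → J8 → V2: 27+9+26+15 = 77
00 → H3 → J8 → V2 → J2: 27+19+15+11 = 72
00 → H3 → J8 → J2 → V2: 27+19+26+11 = 83
00 → V2 → H3 → J2 → J8: 7+20+9+26 = 62
00 → V2 → H3 → J8 → J2: 7+20+19+26 = 72
00 → V2 → J2 → H3 → J8: 7+11+9+19 = 46
00 → V2 → J2 → J8 → H3: 7+11+26+19 = 63
00 → V2 → J8 → H3 → J2: 7+15+19+9 = 50
00 → V2 → J8 → J2 → H3: 7+15+26+9 = 57
00 → J2 → H3 → V2 → J8: 18+9+20+15 = 62
00 → J2 → H3 → J8 → V2: 18+9+19+15 = 61
… (10 more)
The minimum is 46.
One shortest path: 00 → V2 → J2 → H3 → J8.

46 blocks — the minimum one-way total.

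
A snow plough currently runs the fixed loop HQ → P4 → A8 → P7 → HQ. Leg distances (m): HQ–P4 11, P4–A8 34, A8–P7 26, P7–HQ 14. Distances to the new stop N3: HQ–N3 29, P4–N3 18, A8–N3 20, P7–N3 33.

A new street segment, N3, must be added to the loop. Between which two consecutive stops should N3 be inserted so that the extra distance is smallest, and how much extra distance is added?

+4 m — insert N3 between P4 and A8.

Insertion cost between consecutive stops i–j is d(i,N3) + d(N3,j) − d(i,j):
  between HQ and P4: 29 + 18 − 11 = 36
  between P4 and A8: 18 + 20 − 34 = 4
  between A8 and P7: 20 + 33 − 26 = 27
  between P7 and HQ: 33 + 29 − 14 = 48
Cheapest insertion is between P4 and A8, adding 4.
New total = 85 + 4 = 89.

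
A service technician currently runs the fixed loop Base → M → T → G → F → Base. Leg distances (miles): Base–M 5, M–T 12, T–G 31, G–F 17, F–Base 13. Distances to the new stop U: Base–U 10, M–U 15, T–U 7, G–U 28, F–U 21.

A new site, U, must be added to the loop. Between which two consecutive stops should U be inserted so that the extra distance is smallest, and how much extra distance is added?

+4 miles — insert U between T and G.

Insertion cost between consecutive stops i–j is d(i,U) + d(U,j) − d(i,j):
  between Base and M: 10 + 15 − 5 = 20
  between M and T: 15 + 7 − 12 = 10
  between T and G: 7 + 28 − 31 = 4
  between G and F: 28 + 21 − 17 = 32
  between F and Base: 21 + 10 − 13 = 18
Cheapest insertion is between T and G, adding 4.
New total = 78 + 4 = 82.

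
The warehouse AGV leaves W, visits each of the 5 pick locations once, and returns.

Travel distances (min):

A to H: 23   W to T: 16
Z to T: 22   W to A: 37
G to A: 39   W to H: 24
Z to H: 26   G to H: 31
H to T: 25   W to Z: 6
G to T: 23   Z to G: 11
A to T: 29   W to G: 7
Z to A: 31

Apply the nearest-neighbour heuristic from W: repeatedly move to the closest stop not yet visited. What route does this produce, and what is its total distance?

W → [Z:6 / G:7 / T:16 / H:24 / A:37] → Z (6)
Z → [G:11 / T:22 / H:26 / A:31] → G (11)
G → [T:23 / H:31 / A:39] → T (23)
T → [H:25 / A:29] → H (25)
H → [A:23] → A (23)
Return A→W: 37.
Total = 6 + 11 + 23 + 25 + 23 + 37 = 125.

125 min along W → Z → G → T → H → A → W.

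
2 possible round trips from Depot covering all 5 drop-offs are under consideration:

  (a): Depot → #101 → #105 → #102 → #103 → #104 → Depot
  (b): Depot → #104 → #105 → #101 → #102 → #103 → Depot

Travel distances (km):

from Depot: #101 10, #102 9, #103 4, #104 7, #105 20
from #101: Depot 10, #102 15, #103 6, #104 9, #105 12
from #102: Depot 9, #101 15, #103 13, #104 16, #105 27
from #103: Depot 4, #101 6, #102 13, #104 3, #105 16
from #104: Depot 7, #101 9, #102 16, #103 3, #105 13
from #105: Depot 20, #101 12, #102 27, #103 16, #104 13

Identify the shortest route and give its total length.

(a): 10 + 12 + 27 + 13 + 3 + 7 = 72
(b): 7 + 13 + 12 + 15 + 13 + 4 = 64

64 km — (b) is the shortest.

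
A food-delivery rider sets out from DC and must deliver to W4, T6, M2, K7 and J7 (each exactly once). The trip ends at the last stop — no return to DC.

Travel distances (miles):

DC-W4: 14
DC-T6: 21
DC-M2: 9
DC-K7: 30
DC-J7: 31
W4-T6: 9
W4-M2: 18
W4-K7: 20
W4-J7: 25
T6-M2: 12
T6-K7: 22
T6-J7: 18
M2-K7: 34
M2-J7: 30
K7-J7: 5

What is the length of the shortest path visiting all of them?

Shortest open route: 55 miles.

There are 5! = 120 possible orderings.
DC→W4→T6→M2→K7→J7: 14+9+12+34+5 = 74
DC→W4→T6→M2→J7→K7: 14+9+12+30+5 = 70
DC→W4→T6→K7→M2→J7: 14+9+22+34+30 = 109
DC→W4→T6→K7→J7→M2: 14+9+22+5+30 = 80
DC→W4→T6→J7→M2→K7: 14+9+18+30+34 = 105
DC→W4→T6→J7→K7→M2: 14+9+18+5+34 = 80
DC→W4→M2→T6→K7→J7: 14+18+12+22+5 = 71
DC→W4→M2→T6→J7→K7: 14+18+12+18+5 = 67
DC→W4→M2→K7→T6→J7: 14+18+34+22+18 = 106
DC→W4→M2→K7→J7→T6: 14+18+34+5+18 = 89
DC→W4→M2→J7→T6→K7: 14+18+30+18+22 = 102
DC→W4→M2→J7→K7→T6: 14+18+30+5+22 = 89
DC→W4→K7→T6→M2→J7: 14+20+22+12+30 = 98
DC→W4→K7→T6→J7→M2: 14+20+22+18+30 = 104
… (106 more)
DC→M2→T6→W4→K7→J7: 9+12+9+20+5 = 55  ← best
The minimum is 55.
One shortest path: DC → M2 → T6 → W4 → K7 → J7.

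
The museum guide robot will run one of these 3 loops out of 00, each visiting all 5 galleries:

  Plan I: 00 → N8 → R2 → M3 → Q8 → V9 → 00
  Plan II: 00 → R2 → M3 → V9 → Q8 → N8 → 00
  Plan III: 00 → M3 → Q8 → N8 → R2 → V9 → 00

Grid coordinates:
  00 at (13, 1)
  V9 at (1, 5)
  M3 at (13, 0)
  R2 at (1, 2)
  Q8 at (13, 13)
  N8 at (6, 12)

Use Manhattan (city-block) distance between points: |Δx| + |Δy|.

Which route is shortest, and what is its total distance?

56 — Plan III is the shortest.

Plan I: 18 + 15 + 14 + 13 + 20 + 16 = 96
Plan II: 13 + 14 + 17 + 20 + 8 + 18 = 90
Plan III: 1 + 13 + 8 + 15 + 3 + 16 = 56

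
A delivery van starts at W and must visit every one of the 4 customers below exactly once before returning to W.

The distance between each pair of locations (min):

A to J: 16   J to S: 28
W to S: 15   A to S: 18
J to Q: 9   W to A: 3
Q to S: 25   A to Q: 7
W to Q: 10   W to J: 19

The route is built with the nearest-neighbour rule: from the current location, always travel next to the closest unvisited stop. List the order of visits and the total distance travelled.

W → [A:3 / Q:10 / S:15 / J:19] → A (3)
A → [Q:7 / J:16 / S:18] → Q (7)
Q → [J:9 / S:25] → J (9)
J → [S:28] → S (28)
Return S→W: 15.
Total = 3 + 7 + 9 + 28 + 15 = 62.

62 min along W → A → Q → J → S → W.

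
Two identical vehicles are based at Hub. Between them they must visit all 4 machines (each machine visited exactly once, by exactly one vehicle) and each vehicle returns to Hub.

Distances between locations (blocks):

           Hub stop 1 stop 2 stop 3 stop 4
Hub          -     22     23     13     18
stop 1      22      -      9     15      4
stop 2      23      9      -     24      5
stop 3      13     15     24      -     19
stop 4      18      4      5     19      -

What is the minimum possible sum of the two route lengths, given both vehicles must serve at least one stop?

Minimum combined distance: 80 blocks.

Try each way of splitting the stops between the two vehicles (each non-empty) and, for each split, find the best tour for each vehicle:
  {stop 1} + {stop 2, stop 3, stop 4}: 44 + 60 = 104
  {stop 2} + {stop 1, stop 3, stop 4}: 46 + 50 = 96
  {stop 1, stop 2} + {stop 3, stop 4}: 54 + 50 = 104
  {stop 3} + {stop 1, stop 2, stop 4}: 26 + 54 = 80
  {stop 1, stop 3} + {stop 2, stop 4}: 50 + 46 = 96
  {stop 2, stop 3} + {stop 1, stop 4}: 60 + 44 = 104
  … (7 splits in total)
Best: vehicle 1 Hub → stop 3 → Hub = 26; vehicle 2 Hub → stop 1 → stop 2 → stop 4 → Hub = 54; combined 80.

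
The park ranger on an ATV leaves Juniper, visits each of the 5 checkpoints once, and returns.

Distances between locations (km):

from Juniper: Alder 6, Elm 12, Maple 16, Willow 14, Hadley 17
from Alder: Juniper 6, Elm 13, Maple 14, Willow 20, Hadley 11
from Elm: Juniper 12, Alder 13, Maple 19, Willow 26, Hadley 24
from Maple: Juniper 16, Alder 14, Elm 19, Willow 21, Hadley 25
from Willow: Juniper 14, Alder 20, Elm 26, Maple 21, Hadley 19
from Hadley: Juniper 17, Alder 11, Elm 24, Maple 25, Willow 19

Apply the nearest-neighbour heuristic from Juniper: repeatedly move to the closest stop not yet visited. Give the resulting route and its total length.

Total distance 88 km via the nearest-neighbour route Juniper → Alder → Hadley → Willow → Maple → Elm → Juniper.

Juniper → [Alder:6 / Elm:12 / Willow:14 / Maple:16 / Hadley:17] → Alder (6)
Alder → [Hadley:11 / Elm:13 / Maple:14 / Willow:20] → Hadley (11)
Hadley → [Willow:19 / Elm:24 / Maple:25] → Willow (19)
Willow → [Maple:21 / Elm:26] → Maple (21)
Maple → [Elm:19] → Elm (19)
Return Elm→Juniper: 12.
Total = 6 + 11 + 19 + 21 + 19 + 12 = 88.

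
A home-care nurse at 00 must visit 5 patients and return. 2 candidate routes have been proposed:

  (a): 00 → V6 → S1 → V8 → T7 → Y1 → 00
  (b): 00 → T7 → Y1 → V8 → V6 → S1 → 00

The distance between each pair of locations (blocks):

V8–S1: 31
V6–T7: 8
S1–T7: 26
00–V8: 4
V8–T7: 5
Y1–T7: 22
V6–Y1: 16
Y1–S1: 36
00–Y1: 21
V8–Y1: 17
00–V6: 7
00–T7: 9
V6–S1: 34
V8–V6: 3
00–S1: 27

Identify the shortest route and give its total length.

112 blocks — (b) is the shortest.

(a): 7 + 34 + 31 + 5 + 22 + 21 = 120
(b): 9 + 22 + 17 + 3 + 34 + 27 = 112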